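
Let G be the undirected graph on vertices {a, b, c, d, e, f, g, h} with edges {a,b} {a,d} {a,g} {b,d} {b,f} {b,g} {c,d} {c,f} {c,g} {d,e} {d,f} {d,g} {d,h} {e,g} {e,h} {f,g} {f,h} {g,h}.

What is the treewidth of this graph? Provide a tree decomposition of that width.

Each bag holds 4 vertices, so the decomposition has width 3, which upper-bounds the treewidth. On the other hand G contains the 4-clique {a, b, d, g}. A clique must lie in a single bag of any decomposition, so no decomposition can have width below 3. Hence tw(G) = 3 exactly.

Treewidth 3.
One optimal decomposition is:
Bags: B1 = {d, f, g, h}  B2 = {b, d, f, g}  B3 = {c, d, f, g}  B4 = {a, b, d, g}  B5 = {d, e, g, h}
Tree: B1–B2, B1–B3, B2–B4, B1–B5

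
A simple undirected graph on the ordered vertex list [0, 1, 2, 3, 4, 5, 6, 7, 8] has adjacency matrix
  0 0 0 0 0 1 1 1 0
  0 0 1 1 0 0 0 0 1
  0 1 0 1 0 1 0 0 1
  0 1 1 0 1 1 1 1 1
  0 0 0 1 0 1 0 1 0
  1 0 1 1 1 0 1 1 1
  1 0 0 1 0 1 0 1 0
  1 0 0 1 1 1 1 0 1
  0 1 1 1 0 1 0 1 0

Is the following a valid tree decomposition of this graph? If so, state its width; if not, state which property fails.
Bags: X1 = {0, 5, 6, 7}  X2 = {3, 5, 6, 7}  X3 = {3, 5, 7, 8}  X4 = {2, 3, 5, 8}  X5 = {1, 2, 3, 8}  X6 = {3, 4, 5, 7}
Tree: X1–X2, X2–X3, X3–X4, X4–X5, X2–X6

Vertex coverage: the bags together contain {0, 1, 2, 3, 4, 5, 6, 7, 8}, the full vertex set. Edge coverage: each edge of G has both endpoints in at least one bag. Running intersection: for every vertex, the bags containing it form a connected subtree. All three properties hold, so this is a valid tree decomposition of width max|bag| − 1 = 3, and hence tw(G) ≤ 3.

Yes; width 3.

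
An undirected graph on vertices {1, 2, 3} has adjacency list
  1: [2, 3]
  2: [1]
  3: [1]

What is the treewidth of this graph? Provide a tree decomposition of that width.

Treewidth 1.
One such decomposition:
Bags: B1 = {1, 2}  B2 = {1, 3}
Tree: B1–B2

The largest bag has 2 vertices, giving width 1; this decomposition certifies tw(G) ≤ 1. Since G has at least one edge (e.g. 2–1), it is not an edgeless graph, so tw(G) ≥ 1. Combining the bounds, tw(G) = 1.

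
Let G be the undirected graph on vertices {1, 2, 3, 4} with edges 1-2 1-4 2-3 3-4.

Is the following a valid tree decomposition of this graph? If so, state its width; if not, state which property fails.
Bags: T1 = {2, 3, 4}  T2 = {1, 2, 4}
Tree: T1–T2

Every vertex of G appears in some bag (union = {1, 2, 3, 4}); every edge is covered by a bag; and for each vertex v the set of bags containing v is connected in the bag tree. The decomposition is therefore valid. The largest bag has 3 vertices, so the width is 2.

Yes; width 2.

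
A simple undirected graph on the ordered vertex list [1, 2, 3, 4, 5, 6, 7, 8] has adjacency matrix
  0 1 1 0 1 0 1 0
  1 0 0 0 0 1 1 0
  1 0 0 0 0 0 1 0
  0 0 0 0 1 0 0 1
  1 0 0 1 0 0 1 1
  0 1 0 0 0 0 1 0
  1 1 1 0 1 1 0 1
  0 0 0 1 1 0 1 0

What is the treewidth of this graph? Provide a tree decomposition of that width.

The largest bag has 3 vertices, giving width 2; this decomposition certifies tw(G) ≤ 2. For the lower bound, the 3 vertices {4, 5, 8} are pairwise adjacent, and any tree decomposition puts a clique entirely inside one bag — forcing width ≥ 2. Therefore the treewidth is 2.

Treewidth 2.
Bags: B1 = {1, 2, 7}  B2 = {1, 3, 7}  B3 = {1, 5, 7}  B4 = {5, 7, 8}  B5 = {4, 5, 8}  B6 = {2, 6, 7}
Tree: B1–B2, B2–B3, B3–B4, B4–B5, B1–B6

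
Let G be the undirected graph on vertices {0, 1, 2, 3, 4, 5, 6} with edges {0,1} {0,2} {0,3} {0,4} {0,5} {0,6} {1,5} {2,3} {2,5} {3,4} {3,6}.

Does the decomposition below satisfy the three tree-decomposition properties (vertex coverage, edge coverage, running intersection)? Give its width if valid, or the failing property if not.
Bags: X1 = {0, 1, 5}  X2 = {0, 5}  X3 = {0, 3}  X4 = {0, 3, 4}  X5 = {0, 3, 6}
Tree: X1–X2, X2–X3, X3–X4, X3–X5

A tree decomposition must satisfy three properties: every vertex lies in some bag; for every edge, both endpoints lie together in some bag; and for every vertex, the bags containing it form a connected subtree. Here vertex 2 appears in no bag, so the decomposition is invalid.

No — vertex 2 appears in no bag.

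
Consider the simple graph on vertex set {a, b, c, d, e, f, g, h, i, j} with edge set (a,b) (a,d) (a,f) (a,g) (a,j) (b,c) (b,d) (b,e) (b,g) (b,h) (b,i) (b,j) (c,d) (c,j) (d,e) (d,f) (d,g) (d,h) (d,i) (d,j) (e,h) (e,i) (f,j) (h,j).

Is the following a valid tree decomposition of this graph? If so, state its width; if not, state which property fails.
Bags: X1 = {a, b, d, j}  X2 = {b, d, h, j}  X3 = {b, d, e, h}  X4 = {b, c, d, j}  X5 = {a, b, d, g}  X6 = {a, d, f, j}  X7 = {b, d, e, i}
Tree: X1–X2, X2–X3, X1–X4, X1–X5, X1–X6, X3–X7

Checking the three conditions: (i) the bags cover all of {a, b, c, d, e, f, g, h, i, j}; (ii) for each edge, some bag contains both endpoints; (iii) the bags containing any fixed vertex form a subtree. All hold, so the decomposition is valid with width 4 − 1 = 3.

Yes; width 3.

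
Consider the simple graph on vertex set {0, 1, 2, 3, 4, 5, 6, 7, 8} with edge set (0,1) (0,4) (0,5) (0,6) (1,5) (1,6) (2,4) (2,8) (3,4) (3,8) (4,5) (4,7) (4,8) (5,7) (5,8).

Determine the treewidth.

A width-2 tree decomposition is:
Bags: B1 = {3, 4, 8}  B2 = {4, 5, 8}  B3 = {0, 4, 5}  B4 = {0, 1, 5}  B5 = {0, 1, 6}  B6 = {4, 5, 7}  B7 = {2, 4, 8}
Tree: B1–B2, B2–B3, B3–B4, B4–B5, B2–B6, B2–B7
Every bag has size at most 3, so the width is 3 − 1 = 2 and tw(G) ≤ 2. Conversely, {0, 1, 5} is a clique of size 3, and the vertices of any clique must share a bag in every tree decomposition; so some bag has ≥ 3 vertices and tw(G) ≥ 2. The upper and lower bounds meet at 2, so that is the treewidth.

2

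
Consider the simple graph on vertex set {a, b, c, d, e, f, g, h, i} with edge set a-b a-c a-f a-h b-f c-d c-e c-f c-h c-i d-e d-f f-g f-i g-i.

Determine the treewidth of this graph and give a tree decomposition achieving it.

The largest bag has 3 vertices, giving width 2; this decomposition certifies tw(G) ≤ 2. For the lower bound, the 3 vertices {c, d, e} are pairwise adjacent, and any tree decomposition puts a clique entirely inside one bag — forcing width ≥ 2. The upper and lower bounds meet at 2, so that is the treewidth.

Treewidth 2.
One such decomposition:
Bags: B1 = {c, f, i}  B2 = {a, c, f}  B3 = {c, d, f}  B4 = {c, d, e}  B5 = {f, g, i}  B6 = {a, c, h}  B7 = {a, b, f}
Tree: B1–B2, B1–B3, B3–B4, B1–B5, B2–B6, B2–B7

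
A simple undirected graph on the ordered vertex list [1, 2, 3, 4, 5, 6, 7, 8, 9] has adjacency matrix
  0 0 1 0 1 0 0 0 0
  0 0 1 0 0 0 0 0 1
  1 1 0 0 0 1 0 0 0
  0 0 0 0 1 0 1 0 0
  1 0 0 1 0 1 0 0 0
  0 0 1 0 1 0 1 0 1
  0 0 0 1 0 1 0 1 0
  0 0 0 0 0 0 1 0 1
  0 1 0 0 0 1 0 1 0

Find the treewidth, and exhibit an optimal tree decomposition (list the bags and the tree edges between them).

Treewidth 3.
Bags: B1 = {1, 2, 3, 5}  B2 = {2, 3, 5, 6}  B3 = {2, 5, 6, 9}  B4 = {4, 5, 6, 9}  B5 = {4, 6, 7, 9}  B6 = {4, 7, 8, 9}
Tree: B1–B2, B2–B3, B3–B4, B4–B5, B5–B6

Every bag has size at most 4, so the width is 4 − 1 = 3 and tw(G) ≤ 3. For the lower bound: the 4 vertex sets {1,2,3}, {5}, {6}, {4,7,8,9} are disjoint, each induces a connected subgraph, and every pair is joined by at least one edge of G. Contracting each set to a single vertex therefore yields K_{4} as a minor, and since treewidth is minor-monotone, tw(G) ≥ tw(K_{4}) = 3. Hence tw(G) = 3 exactly.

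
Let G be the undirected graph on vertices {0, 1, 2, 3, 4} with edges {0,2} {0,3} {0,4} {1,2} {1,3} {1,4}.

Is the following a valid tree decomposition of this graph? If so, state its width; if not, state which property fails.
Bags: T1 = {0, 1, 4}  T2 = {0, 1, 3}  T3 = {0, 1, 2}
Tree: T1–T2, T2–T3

Yes; width 2.

Every vertex of G appears in some bag (union = {0, 1, 2, 3, 4}); every edge is covered by a bag; and for each vertex v the set of bags containing v is connected in the bag tree. The decomposition is therefore valid. The largest bag has 3 vertices, so the width is 2.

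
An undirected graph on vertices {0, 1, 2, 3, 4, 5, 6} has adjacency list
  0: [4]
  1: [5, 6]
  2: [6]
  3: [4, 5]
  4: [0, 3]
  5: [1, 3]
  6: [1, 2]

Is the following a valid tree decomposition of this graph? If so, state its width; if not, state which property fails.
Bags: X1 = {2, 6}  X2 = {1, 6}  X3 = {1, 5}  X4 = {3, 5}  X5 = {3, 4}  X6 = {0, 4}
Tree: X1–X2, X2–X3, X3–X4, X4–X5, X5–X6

Yes; width 1.

Checking the three conditions: (i) the bags cover all of {0, 1, 2, 3, 4, 5, 6}; (ii) for each edge, some bag contains both endpoints; (iii) the bags containing any fixed vertex form a subtree. All hold, so the decomposition is valid with width 2 − 1 = 1.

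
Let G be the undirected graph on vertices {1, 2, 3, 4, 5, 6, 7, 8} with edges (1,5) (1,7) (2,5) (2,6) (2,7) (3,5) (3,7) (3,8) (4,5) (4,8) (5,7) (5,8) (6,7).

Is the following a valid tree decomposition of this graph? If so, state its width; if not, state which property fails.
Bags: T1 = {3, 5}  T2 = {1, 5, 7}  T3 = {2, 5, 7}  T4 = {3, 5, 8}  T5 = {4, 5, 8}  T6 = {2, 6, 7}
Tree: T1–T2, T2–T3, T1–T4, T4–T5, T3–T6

A tree decomposition must satisfy three properties: every vertex lies in some bag; for every edge, both endpoints lie together in some bag; and for every vertex, the bags containing it form a connected subtree. Here edge (7,3) lies in no bag, so the decomposition is invalid.

No — edge (7,3) lies in no bag.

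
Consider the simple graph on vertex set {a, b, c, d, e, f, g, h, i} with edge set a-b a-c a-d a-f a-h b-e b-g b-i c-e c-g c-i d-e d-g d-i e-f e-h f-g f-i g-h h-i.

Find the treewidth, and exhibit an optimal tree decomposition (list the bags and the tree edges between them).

Treewidth 4.
One optimal decomposition is:
Bags: B1 = {a, e, f, g, i}  B2 = {a, d, e, g, i}  B3 = {a, c, e, g, i}  B4 = {a, b, e, g, i}  B5 = {a, e, g, h, i}
Tree: B1–B2, B2–B3, B3–B4, B4–B5

Every bag has size at most 5, so the width is 5 − 1 = 4 and tw(G) ≤ 4. For the lower bound: the 5 vertex sets {f,i}, {a,d}, {c,g}, {e}, {b} are disjoint, each induces a connected subgraph, and every pair is joined by at least one edge of G. Contracting each set to a single vertex therefore yields K_{5} as a minor, and since treewidth is minor-monotone, tw(G) ≥ tw(K_{5}) = 4. Hence tw(G) = 4 exactly.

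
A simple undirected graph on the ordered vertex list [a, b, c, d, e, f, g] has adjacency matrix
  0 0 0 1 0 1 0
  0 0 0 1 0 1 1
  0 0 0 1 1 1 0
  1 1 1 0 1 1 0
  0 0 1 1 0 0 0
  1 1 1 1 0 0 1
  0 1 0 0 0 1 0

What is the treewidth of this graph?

2

A width-2 tree decomposition is:
Bags: B1 = {b, d, f}  B2 = {c, d, f}  B3 = {b, f, g}  B4 = {c, d, e}  B5 = {a, d, f}
Tree: B1–B2, B1–B3, B2–B4, B2–B5
The largest bag has 3 vertices, giving width 2; this decomposition certifies tw(G) ≤ 2. Conversely, {c, d, e} is a clique of size 3, and the vertices of any clique must share a bag in every tree decomposition; so some bag has ≥ 3 vertices and tw(G) ≥ 2. Combining the bounds, tw(G) = 2.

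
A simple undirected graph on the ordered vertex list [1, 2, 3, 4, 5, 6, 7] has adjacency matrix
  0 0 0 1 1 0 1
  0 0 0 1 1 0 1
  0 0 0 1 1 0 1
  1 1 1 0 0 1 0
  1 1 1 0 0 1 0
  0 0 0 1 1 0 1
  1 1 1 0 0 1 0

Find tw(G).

A width-3 tree decomposition is:
Bags: B1 = {3, 4, 5, 7}  B2 = {2, 4, 5, 7}  B3 = {1, 4, 5, 7}  B4 = {4, 5, 6, 7}
Tree: B1–B2, B2–B3, B3–B4
Every bag has size at most 4, so the width is 4 − 1 = 3 and tw(G) ≤ 3. For the lower bound: the 4 vertex sets {3,5}, {2,4}, {7}, {1} are disjoint, each induces a connected subgraph, and every pair is joined by at least one edge of G. Contracting each set to a single vertex therefore yields K_{4} as a minor, and since treewidth is minor-monotone, tw(G) ≥ tw(K_{4}) = 3. Combining the bounds, tw(G) = 3.

3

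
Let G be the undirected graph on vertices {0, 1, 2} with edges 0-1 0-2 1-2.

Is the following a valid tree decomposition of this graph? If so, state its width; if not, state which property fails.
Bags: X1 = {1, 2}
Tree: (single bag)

A tree decomposition must satisfy three properties: every vertex lies in some bag; for every edge, both endpoints lie together in some bag; and for every vertex, the bags containing it form a connected subtree. Here vertex 0 appears in no bag, so the decomposition is invalid.

No — vertex 0 appears in no bag.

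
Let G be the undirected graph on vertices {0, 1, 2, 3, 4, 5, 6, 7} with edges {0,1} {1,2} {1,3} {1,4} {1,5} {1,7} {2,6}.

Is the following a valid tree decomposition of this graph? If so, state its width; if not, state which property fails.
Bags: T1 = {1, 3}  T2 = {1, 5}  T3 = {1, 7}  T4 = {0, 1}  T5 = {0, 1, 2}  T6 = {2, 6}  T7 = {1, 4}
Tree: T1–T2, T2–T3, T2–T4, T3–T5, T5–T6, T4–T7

No — bags containing vertex 0 are not connected in the tree.

A tree decomposition must satisfy three properties: every vertex lies in some bag; for every edge, both endpoints lie together in some bag; and for every vertex, the bags containing it form a connected subtree. Here bags containing vertex 0 are not connected in the tree, so the decomposition is invalid.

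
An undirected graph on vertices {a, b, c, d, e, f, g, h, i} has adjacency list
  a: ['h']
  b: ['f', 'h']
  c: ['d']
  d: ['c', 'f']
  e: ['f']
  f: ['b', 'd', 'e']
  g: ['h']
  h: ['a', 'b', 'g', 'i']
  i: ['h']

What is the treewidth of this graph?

A width-1 tree decomposition is:
Bags: B1 = {b, f}  B2 = {b, h}  B3 = {g, h}  B4 = {d, f}  B5 = {c, d}  B6 = {a, h}  B7 = {h, i}  B8 = {e, f}
Tree: B1–B2, B2–B3, B1–B4, B4–B5, B2–B6, B2–B7, B1–B8
Each bag holds 2 vertices, so the decomposition has width 1, which upper-bounds the treewidth. Any graph with an edge has treewidth ≥ 1, and G has the edge b–f. Hence tw(G) = 1 exactly.

1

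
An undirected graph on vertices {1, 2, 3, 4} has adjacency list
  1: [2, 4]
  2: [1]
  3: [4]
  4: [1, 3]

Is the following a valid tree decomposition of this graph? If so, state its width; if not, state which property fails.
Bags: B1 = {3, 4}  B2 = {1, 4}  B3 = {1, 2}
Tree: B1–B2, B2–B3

Checking the three conditions: (i) the bags cover all of {1, 2, 3, 4}; (ii) for each edge, some bag contains both endpoints; (iii) the bags containing any fixed vertex form a subtree. All hold, so the decomposition is valid with width 2 − 1 = 1.

Yes; width 1.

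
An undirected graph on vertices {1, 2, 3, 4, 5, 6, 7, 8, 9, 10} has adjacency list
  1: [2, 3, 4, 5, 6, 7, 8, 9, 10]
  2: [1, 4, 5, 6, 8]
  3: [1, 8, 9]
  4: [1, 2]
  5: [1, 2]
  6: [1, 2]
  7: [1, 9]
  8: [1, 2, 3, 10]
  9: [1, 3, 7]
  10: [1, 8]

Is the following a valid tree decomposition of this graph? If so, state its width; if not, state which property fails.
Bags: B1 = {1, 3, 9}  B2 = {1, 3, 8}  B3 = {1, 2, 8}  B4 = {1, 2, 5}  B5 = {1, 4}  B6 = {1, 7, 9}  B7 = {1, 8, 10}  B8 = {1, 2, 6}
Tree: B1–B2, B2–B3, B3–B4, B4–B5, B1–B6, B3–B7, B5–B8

No — edge (2,4) lies in no bag.

A tree decomposition must satisfy three properties: every vertex lies in some bag; for every edge, both endpoints lie together in some bag; and for every vertex, the bags containing it form a connected subtree. Here edge (2,4) lies in no bag, so the decomposition is invalid.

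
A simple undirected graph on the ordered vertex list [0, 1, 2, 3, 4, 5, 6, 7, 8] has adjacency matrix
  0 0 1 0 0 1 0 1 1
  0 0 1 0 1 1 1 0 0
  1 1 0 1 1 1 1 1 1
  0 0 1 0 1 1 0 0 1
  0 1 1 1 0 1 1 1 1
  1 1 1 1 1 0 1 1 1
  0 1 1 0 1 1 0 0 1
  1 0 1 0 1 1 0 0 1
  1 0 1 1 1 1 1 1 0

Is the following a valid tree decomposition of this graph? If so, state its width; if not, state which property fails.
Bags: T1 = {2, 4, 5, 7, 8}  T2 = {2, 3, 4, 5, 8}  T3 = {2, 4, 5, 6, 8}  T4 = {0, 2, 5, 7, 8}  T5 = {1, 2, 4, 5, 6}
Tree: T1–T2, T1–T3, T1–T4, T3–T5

Yes; width 4.

Every vertex of G appears in some bag (union = {0, 1, 2, 3, 4, 5, 6, 7, 8}); every edge is covered by a bag; and for each vertex v the set of bags containing v is connected in the bag tree. The decomposition is therefore valid. The largest bag has 5 vertices, so the width is 4.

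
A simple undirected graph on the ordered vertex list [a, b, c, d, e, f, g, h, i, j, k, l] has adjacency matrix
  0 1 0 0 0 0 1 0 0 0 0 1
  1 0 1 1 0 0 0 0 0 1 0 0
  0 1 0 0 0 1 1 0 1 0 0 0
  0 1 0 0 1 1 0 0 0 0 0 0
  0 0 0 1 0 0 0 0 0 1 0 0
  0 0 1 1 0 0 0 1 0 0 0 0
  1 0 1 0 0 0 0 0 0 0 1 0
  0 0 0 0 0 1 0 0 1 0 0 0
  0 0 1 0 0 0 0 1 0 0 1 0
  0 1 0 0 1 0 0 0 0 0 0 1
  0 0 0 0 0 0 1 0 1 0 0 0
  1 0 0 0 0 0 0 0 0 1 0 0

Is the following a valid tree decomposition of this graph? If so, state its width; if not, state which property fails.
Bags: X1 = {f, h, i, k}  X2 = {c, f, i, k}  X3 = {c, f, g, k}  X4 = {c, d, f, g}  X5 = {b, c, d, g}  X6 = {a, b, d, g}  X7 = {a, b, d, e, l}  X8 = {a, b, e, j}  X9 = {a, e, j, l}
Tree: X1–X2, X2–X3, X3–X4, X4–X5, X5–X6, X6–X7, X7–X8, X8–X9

A tree decomposition must satisfy three properties: every vertex lies in some bag; for every edge, both endpoints lie together in some bag; and for every vertex, the bags containing it form a connected subtree. Here bags containing vertex l are not connected in the tree, so the decomposition is invalid.

No — bags containing vertex l are not connected in the tree.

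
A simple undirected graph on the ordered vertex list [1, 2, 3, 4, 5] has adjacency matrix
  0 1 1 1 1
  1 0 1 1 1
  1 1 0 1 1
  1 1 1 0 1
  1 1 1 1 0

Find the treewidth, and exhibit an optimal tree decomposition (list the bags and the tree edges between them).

A single bag containing all 5 vertices is trivially a valid decomposition of width 4. For the lower bound, the 5 vertices {1, 2, 3, 4, 5} are pairwise adjacent, and any tree decomposition puts a clique entirely inside one bag — forcing width ≥ 4. Combining the bounds, tw(G) = 4.

Treewidth 4.
One optimal decomposition is:
Bags: B1 = {1, 2, 3, 4, 5}
Tree: (single bag)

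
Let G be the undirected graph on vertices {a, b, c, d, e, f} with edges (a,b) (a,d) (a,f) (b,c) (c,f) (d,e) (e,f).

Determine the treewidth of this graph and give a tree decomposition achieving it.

Treewidth 2.
One optimal decomposition is:
Bags: B1 = {b, c, f}  B2 = {a, b, f}  B3 = {a, e, f}  B4 = {a, d, e}
Tree: B1–B2, B2–B3, B3–B4

Every bag has size at most 3, so the width is 3 − 1 = 2 and tw(G) ≤ 2. The edges c–b–a–f–c form a cycle, so G is not a tree and its treewidth is at least 2. Hence tw(G) = 2 exactly.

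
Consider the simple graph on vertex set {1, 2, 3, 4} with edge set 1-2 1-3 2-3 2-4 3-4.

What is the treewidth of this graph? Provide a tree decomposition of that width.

Treewidth 2.
One optimal decomposition is:
Bags: B1 = {1, 2, 3}  B2 = {2, 3, 4}
Tree: B1–B2

Every bag has size at most 3, so the width is 3 − 1 = 2 and tw(G) ≤ 2. On the other hand G contains the 3-clique {1, 2, 3}. A clique must lie in a single bag of any decomposition, so no decomposition can have width below 2. Combining the bounds, tw(G) = 2.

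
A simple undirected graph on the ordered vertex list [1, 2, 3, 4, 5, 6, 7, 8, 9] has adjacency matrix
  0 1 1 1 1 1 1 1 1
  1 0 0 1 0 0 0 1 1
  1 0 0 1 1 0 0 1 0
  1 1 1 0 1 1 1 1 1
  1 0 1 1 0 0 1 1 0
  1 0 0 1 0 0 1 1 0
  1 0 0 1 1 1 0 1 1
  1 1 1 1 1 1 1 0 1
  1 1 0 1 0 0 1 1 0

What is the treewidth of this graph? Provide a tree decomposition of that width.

Every bag has size at most 5, so the width is 5 − 1 = 4 and tw(G) ≤ 4. On the other hand G contains the 5-clique {1, 2, 4, 8, 9}. A clique must lie in a single bag of any decomposition, so no decomposition can have width below 4. The upper and lower bounds meet at 4, so that is the treewidth.

Treewidth 4.
One optimal decomposition is:
Bags: B1 = {1, 2, 4, 8, 9}  B2 = {1, 4, 7, 8, 9}  B3 = {1, 4, 5, 7, 8}  B4 = {1, 4, 6, 7, 8}  B5 = {1, 3, 4, 5, 8}
Tree: B1–B2, B2–B3, B2–B4, B3–B5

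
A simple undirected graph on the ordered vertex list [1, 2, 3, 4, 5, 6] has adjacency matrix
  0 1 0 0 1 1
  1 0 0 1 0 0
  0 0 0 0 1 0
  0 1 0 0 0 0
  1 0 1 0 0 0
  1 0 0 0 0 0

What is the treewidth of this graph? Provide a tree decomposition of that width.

Treewidth 1.
Bags: B1 = {1, 2}  B2 = {1, 5}  B3 = {1, 6}  B4 = {2, 4}  B5 = {3, 5}
Tree: B1–B2, B1–B3, B1–B4, B2–B5

Every bag has size at most 2, so the width is 2 − 1 = 1 and tw(G) ≤ 1. G has an edge, so its treewidth is at least 1. Combining the bounds, tw(G) = 1.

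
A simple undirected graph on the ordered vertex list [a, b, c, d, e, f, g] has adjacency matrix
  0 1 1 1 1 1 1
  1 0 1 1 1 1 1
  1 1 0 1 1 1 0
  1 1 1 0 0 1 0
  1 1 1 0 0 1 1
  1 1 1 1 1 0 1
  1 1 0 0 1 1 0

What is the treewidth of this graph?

A width-4 tree decomposition is:
Bags: B1 = {a, b, c, e, f}  B2 = {a, b, e, f, g}  B3 = {a, b, c, d, f}
Tree: B1–B2, B1–B3
The largest bag has 5 vertices, giving width 4; this decomposition certifies tw(G) ≤ 4. For the lower bound, the 5 vertices {a, b, c, d, f} are pairwise adjacent, and any tree decomposition puts a clique entirely inside one bag — forcing width ≥ 4. Hence tw(G) = 4 exactly.

4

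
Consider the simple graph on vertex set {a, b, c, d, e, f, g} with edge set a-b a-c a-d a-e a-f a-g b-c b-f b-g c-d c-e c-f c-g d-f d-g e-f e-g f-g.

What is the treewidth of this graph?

A width-4 tree decomposition is:
Bags: B1 = {a, c, d, f, g}  B2 = {a, c, e, f, g}  B3 = {a, b, c, f, g}
Tree: B1–B2, B1–B3
The largest bag has 5 vertices, giving width 4; this decomposition certifies tw(G) ≤ 4. Conversely, {a, c, d, f, g} is a clique of size 5, and the vertices of any clique must share a bag in every tree decomposition; so some bag has ≥ 5 vertices and tw(G) ≥ 4. Hence tw(G) = 4 exactly.

4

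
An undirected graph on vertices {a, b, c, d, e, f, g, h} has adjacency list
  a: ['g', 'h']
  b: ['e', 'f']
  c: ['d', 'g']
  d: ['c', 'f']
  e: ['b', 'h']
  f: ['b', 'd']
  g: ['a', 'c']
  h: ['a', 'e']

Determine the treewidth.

2

A width-2 tree decomposition is:
Bags: B1 = {b, e, h}  B2 = {b, f, h}  B3 = {d, f, h}  B4 = {c, d, h}  B5 = {c, g, h}  B6 = {a, g, h}
Tree: B1–B2, B2–B3, B3–B4, B4–B5, B5–B6
Each bag holds 3 vertices, so the decomposition has width 2, which upper-bounds the treewidth. Since h–e–b–f–d–c–g–a–h is a cycle in G, G is not acyclic. Forests are exactly the graphs of treewidth ≤ 1, so tw(G) ≥ 2. The upper and lower bounds meet at 2, so that is the treewidth.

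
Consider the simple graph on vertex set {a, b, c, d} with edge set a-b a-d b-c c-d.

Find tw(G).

2

A width-2 tree decomposition is:
Bags: B1 = {a, b, d}  B2 = {b, c, d}
Tree: B1–B2
Every bag has size at most 3, so the width is 3 − 1 = 2 and tw(G) ≤ 2. For the lower bound, G contains the cycle b–a–d–c–b, so G is not a forest; only forests have treewidth ≤ 1, hence tw(G) ≥ 2. Hence tw(G) = 2 exactly.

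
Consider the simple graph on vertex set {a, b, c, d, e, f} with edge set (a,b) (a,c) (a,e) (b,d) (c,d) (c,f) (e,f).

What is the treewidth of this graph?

A width-2 tree decomposition is:
Bags: B1 = {a, b, d}  B2 = {a, c, d}  B3 = {a, c, e}  B4 = {c, e, f}
Tree: B1–B2, B2–B3, B3–B4
Every bag has size at most 3, so the width is 3 − 1 = 2 and tw(G) ≤ 2. The edges b–d–c–a–b form a cycle, so G is not a tree and its treewidth is at least 2. Therefore the treewidth is 2.

2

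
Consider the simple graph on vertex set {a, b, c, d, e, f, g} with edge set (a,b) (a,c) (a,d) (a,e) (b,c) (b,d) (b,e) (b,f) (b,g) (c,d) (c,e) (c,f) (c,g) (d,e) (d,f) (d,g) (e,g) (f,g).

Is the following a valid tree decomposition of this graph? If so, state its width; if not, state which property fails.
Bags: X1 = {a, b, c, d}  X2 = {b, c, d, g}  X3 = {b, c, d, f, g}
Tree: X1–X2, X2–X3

No — vertex e appears in no bag.

A tree decomposition must satisfy three properties: every vertex lies in some bag; for every edge, both endpoints lie together in some bag; and for every vertex, the bags containing it form a connected subtree. Here vertex e appears in no bag, so the decomposition is invalid.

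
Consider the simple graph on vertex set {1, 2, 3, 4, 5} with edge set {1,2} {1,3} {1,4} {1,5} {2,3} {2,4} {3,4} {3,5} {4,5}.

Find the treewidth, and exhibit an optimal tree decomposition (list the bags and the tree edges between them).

Treewidth 3.
One optimal decomposition is:
Bags: B1 = {1, 2, 3, 4}  B2 = {1, 3, 4, 5}
Tree: B1–B2

Each bag holds 4 vertices, so the decomposition has width 3, which upper-bounds the treewidth. On the other hand G contains the 4-clique {1, 2, 3, 4}. A clique must lie in a single bag of any decomposition, so no decomposition can have width below 3. Therefore the treewidth is 3.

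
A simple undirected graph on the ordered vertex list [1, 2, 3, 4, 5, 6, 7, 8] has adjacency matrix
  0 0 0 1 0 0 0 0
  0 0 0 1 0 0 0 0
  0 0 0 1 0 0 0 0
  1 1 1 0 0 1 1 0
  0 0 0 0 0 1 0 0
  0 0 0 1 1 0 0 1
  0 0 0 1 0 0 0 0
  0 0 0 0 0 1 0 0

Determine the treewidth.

1

A width-1 tree decomposition is:
Bags: B1 = {1, 4}  B2 = {4, 6}  B3 = {5, 6}  B4 = {6, 8}  B5 = {2, 4}  B6 = {3, 4}  B7 = {4, 7}
Tree: B1–B2, B2–B3, B3–B4, B1–B5, B5–B6, B1–B7
Each bag holds 2 vertices, so the decomposition has width 1, which upper-bounds the treewidth. Since G has at least one edge (e.g. 1–4), it is not an edgeless graph, so tw(G) ≥ 1. The upper and lower bounds meet at 1, so that is the treewidth.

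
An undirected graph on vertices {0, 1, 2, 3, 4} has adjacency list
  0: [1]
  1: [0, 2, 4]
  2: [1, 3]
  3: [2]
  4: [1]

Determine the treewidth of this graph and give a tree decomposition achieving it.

Treewidth 1.
Bags: B1 = {0, 1}  B2 = {1, 4}  B3 = {1, 2}  B4 = {2, 3}
Tree: B1–B2, B2–B3, B3–B4

The largest bag has 2 vertices, giving width 1; this decomposition certifies tw(G) ≤ 1. Any graph with an edge has treewidth ≥ 1, and G has the edge 0–1. Combining the bounds, tw(G) = 1.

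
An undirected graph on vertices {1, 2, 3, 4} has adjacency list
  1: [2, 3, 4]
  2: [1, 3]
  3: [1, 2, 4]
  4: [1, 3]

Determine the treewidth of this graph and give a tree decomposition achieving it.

Treewidth 2.
One optimal decomposition is:
Bags: B1 = {1, 3, 4}  B2 = {1, 2, 3}
Tree: B1–B2

Each bag holds 3 vertices, so the decomposition has width 2, which upper-bounds the treewidth. For the lower bound, the 3 vertices {1, 2, 3} are pairwise adjacent, and any tree decomposition puts a clique entirely inside one bag — forcing width ≥ 2. Therefore the treewidth is 2.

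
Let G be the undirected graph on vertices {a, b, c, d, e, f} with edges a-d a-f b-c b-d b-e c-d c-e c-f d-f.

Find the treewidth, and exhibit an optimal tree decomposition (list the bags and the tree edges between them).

Treewidth 2.
One such decomposition:
Bags: B1 = {b, c, d}  B2 = {b, c, e}  B3 = {c, d, f}  B4 = {a, d, f}
Tree: B1–B2, B1–B3, B3–B4

Each bag holds 3 vertices, so the decomposition has width 2, which upper-bounds the treewidth. On the other hand G contains the 3-clique {c, d, f}. A clique must lie in a single bag of any decomposition, so no decomposition can have width below 2. Combining the bounds, tw(G) = 2.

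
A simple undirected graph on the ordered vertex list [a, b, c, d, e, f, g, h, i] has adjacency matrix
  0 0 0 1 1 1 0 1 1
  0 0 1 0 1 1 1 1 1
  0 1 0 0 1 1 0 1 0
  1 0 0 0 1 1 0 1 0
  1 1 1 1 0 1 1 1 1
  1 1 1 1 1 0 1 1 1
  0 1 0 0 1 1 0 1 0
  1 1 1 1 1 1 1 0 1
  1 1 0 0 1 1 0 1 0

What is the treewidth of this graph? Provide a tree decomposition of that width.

Treewidth 4.
One optimal decomposition is:
Bags: B1 = {b, e, f, h, i}  B2 = {a, e, f, h, i}  B3 = {a, d, e, f, h}  B4 = {b, e, f, g, h}  B5 = {b, c, e, f, h}
Tree: B1–B2, B2–B3, B1–B4, B4–B5

Every bag has size at most 5, so the width is 5 − 1 = 4 and tw(G) ≤ 4. For the lower bound, the 5 vertices {a, d, e, f, h} are pairwise adjacent, and any tree decomposition puts a clique entirely inside one bag — forcing width ≥ 4. The upper and lower bounds meet at 4, so that is the treewidth.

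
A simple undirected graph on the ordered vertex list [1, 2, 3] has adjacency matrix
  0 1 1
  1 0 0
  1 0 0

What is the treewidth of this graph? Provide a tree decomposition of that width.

Treewidth 1.
Bags: B1 = {1, 3}  B2 = {1, 2}
Tree: B1–B2

Every bag has size at most 2, so the width is 2 − 1 = 1 and tw(G) ≤ 1. G has an edge, so its treewidth is at least 1. Hence tw(G) = 1 exactly.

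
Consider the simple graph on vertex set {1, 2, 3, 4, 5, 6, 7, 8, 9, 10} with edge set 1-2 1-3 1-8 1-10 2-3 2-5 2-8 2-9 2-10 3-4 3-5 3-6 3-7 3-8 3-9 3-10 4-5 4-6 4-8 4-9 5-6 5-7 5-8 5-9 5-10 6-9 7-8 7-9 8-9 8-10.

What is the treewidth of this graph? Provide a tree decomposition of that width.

Every bag has size at most 5, so the width is 5 − 1 = 4 and tw(G) ≤ 4. Conversely, {1, 2, 3, 8, 10} is a clique of size 5, and the vertices of any clique must share a bag in every tree decomposition; so some bag has ≥ 5 vertices and tw(G) ≥ 4. Combining the bounds, tw(G) = 4.

Treewidth 4.
One such decomposition:
Bags: B1 = {3, 4, 5, 8, 9}  B2 = {3, 4, 5, 6, 9}  B3 = {2, 3, 5, 8, 9}  B4 = {2, 3, 5, 8, 10}  B5 = {3, 5, 7, 8, 9}  B6 = {1, 2, 3, 8, 10}
Tree: B1–B2, B1–B3, B3–B4, B3–B5, B4–B6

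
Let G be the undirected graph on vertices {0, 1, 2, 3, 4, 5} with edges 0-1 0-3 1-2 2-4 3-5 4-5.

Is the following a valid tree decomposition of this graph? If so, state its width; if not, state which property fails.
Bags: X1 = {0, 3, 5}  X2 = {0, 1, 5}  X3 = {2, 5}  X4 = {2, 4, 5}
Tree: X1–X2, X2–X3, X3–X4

No — edge (1,2) lies in no bag.

A tree decomposition must satisfy three properties: every vertex lies in some bag; for every edge, both endpoints lie together in some bag; and for every vertex, the bags containing it form a connected subtree. Here edge (1,2) lies in no bag, so the decomposition is invalid.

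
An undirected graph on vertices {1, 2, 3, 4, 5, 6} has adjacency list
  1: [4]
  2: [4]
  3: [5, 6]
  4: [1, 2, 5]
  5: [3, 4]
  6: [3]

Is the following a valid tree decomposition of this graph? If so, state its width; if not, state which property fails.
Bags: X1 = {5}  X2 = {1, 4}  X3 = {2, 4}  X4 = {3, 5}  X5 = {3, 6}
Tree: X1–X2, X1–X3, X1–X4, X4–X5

A tree decomposition must satisfy three properties: every vertex lies in some bag; for every edge, both endpoints lie together in some bag; and for every vertex, the bags containing it form a connected subtree. Here edge (4,5) lies in no bag, so the decomposition is invalid.

No — edge (4,5) lies in no bag.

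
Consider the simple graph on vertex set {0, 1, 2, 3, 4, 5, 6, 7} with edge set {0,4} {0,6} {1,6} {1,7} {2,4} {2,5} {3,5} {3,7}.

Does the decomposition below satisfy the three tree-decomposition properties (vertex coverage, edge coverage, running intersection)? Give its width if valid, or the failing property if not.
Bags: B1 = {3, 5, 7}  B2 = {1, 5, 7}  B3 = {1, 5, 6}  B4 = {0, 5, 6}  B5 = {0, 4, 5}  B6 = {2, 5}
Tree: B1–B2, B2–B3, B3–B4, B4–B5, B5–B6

No — edge (4,2) lies in no bag.

A tree decomposition must satisfy three properties: every vertex lies in some bag; for every edge, both endpoints lie together in some bag; and for every vertex, the bags containing it form a connected subtree. Here edge (4,2) lies in no bag, so the decomposition is invalid.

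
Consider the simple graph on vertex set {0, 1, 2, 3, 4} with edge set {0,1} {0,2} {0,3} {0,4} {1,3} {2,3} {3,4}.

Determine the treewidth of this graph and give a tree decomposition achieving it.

Treewidth 2.
Bags: B1 = {0, 1, 3}  B2 = {0, 2, 3}  B3 = {0, 3, 4}
Tree: B1–B2, B2–B3

Every bag has size at most 3, so the width is 3 − 1 = 2 and tw(G) ≤ 2. For the lower bound, the 3 vertices {0, 1, 3} are pairwise adjacent, and any tree decomposition puts a clique entirely inside one bag — forcing width ≥ 2. Combining the bounds, tw(G) = 2.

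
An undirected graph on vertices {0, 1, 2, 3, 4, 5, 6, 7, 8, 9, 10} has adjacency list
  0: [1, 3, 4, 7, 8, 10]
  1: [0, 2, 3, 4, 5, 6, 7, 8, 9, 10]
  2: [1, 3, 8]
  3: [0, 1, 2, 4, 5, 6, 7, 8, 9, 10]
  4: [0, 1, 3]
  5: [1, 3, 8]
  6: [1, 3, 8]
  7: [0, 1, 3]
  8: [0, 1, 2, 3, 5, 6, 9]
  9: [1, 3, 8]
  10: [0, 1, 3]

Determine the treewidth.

3

A width-3 tree decomposition is:
Bags: B1 = {0, 1, 3, 8}  B2 = {0, 1, 3, 7}  B3 = {1, 2, 3, 8}  B4 = {1, 3, 6, 8}  B5 = {1, 3, 5, 8}  B6 = {0, 1, 3, 4}  B7 = {1, 3, 8, 9}  B8 = {0, 1, 3, 10}
Tree: B1–B2, B1–B3, B1–B4, B1–B5, B2–B6, B3–B7, B2–B8
Every bag has size at most 4, so the width is 4 − 1 = 3 and tw(G) ≤ 3. For the lower bound, the 4 vertices {0, 1, 3, 8} are pairwise adjacent, and any tree decomposition puts a clique entirely inside one bag — forcing width ≥ 3. The upper and lower bounds meet at 3, so that is the treewidth.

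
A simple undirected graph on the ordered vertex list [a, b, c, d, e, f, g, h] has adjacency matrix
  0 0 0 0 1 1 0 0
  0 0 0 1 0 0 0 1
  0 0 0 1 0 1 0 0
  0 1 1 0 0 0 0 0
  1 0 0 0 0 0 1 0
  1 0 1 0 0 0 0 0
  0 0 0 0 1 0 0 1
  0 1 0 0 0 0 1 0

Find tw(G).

2

A width-2 tree decomposition is:
Bags: B1 = {b, g, h}  B2 = {b, d, g}  B3 = {c, d, g}  B4 = {c, f, g}  B5 = {a, f, g}  B6 = {a, e, g}
Tree: B1–B2, B2–B3, B3–B4, B4–B5, B5–B6
The largest bag has 3 vertices, giving width 2; this decomposition certifies tw(G) ≤ 2. For the lower bound, G contains the cycle g–h–b–d–c–f–a–e–g, so G is not a forest; only forests have treewidth ≤ 1, hence tw(G) ≥ 2. Therefore the treewidth is 2.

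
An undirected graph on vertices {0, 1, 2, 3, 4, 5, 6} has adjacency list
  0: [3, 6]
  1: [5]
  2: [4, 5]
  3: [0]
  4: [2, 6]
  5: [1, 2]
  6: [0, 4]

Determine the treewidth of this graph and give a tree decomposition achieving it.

Treewidth 1.
One such decomposition:
Bags: B1 = {0, 3}  B2 = {0, 6}  B3 = {4, 6}  B4 = {2, 4}  B5 = {2, 5}  B6 = {1, 5}
Tree: B1–B2, B2–B3, B3–B4, B4–B5, B5–B6

The largest bag has 2 vertices, giving width 1; this decomposition certifies tw(G) ≤ 1. Since G has at least one edge (e.g. 3–0), it is not an edgeless graph, so tw(G) ≥ 1. Combining the bounds, tw(G) = 1.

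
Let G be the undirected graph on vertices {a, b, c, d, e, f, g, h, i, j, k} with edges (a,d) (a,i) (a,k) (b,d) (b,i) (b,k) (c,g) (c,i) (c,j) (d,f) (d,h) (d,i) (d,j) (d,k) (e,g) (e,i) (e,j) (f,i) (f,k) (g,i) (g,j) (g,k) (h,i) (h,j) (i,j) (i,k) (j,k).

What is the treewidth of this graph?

3

A width-3 tree decomposition is:
Bags: B1 = {a, d, i, k}  B2 = {d, i, j, k}  B3 = {g, i, j, k}  B4 = {d, h, i, j}  B5 = {c, g, i, j}  B6 = {e, g, i, j}  B7 = {b, d, i, k}  B8 = {d, f, i, k}
Tree: B1–B2, B2–B3, B2–B4, B3–B5, B5–B6, B1–B7, B1–B8
Each bag holds 4 vertices, so the decomposition has width 3, which upper-bounds the treewidth. On the other hand G contains the 4-clique {d, h, i, j}. A clique must lie in a single bag of any decomposition, so no decomposition can have width below 3. Combining the bounds, tw(G) = 3.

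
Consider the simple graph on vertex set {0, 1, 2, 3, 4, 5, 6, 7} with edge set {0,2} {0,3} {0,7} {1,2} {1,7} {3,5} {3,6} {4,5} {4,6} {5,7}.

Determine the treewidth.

A width-2 tree decomposition is:
Bags: B1 = {1, 2, 7}  B2 = {0, 2, 7}  B3 = {0, 5, 7}  B4 = {0, 3, 5}  B5 = {3, 4, 5}  B6 = {3, 4, 6}
Tree: B1–B2, B2–B3, B3–B4, B4–B5, B5–B6
Each bag holds 3 vertices, so the decomposition has width 2, which upper-bounds the treewidth. For the lower bound, G contains the cycle 1–2–0–7–1, so G is not a forest; only forests have treewidth ≤ 1, hence tw(G) ≥ 2. Therefore the treewidth is 2.

2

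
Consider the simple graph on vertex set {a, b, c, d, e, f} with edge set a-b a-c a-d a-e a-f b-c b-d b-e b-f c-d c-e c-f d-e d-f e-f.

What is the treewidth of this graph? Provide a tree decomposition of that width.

With just one bag of size 6, the width is 6 − 1 = 5, so tw(G) ≤ 5. On the other hand G contains the 6-clique {a, b, c, d, e, f}. A clique must lie in a single bag of any decomposition, so no decomposition can have width below 5. The upper and lower bounds meet at 5, so that is the treewidth.

Treewidth 5.
Bags: B1 = {a, b, c, d, e, f}
Tree: (single bag)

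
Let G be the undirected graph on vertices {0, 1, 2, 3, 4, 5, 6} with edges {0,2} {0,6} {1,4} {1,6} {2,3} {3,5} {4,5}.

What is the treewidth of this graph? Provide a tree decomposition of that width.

Treewidth 2.
Bags: B1 = {1, 4, 6}  B2 = {0, 4, 6}  B3 = {0, 2, 4}  B4 = {2, 3, 4}  B5 = {3, 4, 5}
Tree: B1–B2, B2–B3, B3–B4, B4–B5

Every bag has size at most 3, so the width is 3 − 1 = 2 and tw(G) ≤ 2. Since 4–1–6–0–2–3–5–4 is a cycle in G, G is not acyclic. Forests are exactly the graphs of treewidth ≤ 1, so tw(G) ≥ 2. Hence tw(G) = 2 exactly.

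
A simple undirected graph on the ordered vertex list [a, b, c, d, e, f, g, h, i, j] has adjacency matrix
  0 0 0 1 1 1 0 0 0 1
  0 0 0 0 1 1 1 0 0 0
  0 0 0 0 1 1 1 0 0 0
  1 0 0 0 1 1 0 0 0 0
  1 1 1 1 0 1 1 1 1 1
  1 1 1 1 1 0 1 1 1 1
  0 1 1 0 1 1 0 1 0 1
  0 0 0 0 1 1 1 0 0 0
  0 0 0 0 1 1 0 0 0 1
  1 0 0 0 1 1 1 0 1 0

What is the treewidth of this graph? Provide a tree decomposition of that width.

The largest bag has 4 vertices, giving width 3; this decomposition certifies tw(G) ≤ 3. Conversely, {a, d, e, f} is a clique of size 4, and the vertices of any clique must share a bag in every tree decomposition; so some bag has ≥ 4 vertices and tw(G) ≥ 3. The upper and lower bounds meet at 3, so that is the treewidth.

Treewidth 3.
Bags: B1 = {b, e, f, g}  B2 = {e, f, g, j}  B3 = {a, e, f, j}  B4 = {e, f, g, h}  B5 = {e, f, i, j}  B6 = {c, e, f, g}  B7 = {a, d, e, f}
Tree: B1–B2, B2–B3, B1–B4, B2–B5, B1–B6, B3–B7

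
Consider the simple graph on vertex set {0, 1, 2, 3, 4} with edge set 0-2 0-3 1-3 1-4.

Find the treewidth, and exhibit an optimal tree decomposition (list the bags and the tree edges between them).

Treewidth 1.
One such decomposition:
Bags: B1 = {0, 2}  B2 = {0, 3}  B3 = {1, 3}  B4 = {1, 4}
Tree: B1–B2, B2–B3, B3–B4

Every bag has size at most 2, so the width is 2 − 1 = 1 and tw(G) ≤ 1. Since G has at least one edge (e.g. 2–0), it is not an edgeless graph, so tw(G) ≥ 1. Therefore the treewidth is 1.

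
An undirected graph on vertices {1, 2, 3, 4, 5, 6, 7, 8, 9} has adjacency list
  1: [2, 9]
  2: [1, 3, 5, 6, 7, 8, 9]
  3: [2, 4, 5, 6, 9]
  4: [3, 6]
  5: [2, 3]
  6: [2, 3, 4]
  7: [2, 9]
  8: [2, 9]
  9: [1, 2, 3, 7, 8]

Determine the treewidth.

A width-2 tree decomposition is:
Bags: B1 = {2, 8, 9}  B2 = {2, 3, 9}  B3 = {2, 7, 9}  B4 = {2, 3, 6}  B5 = {1, 2, 9}  B6 = {2, 3, 5}  B7 = {3, 4, 6}
Tree: B1–B2, B2–B3, B2–B4, B2–B5, B4–B6, B4–B7
Each bag holds 3 vertices, so the decomposition has width 2, which upper-bounds the treewidth. On the other hand G contains the 3-clique {2, 8, 9}. A clique must lie in a single bag of any decomposition, so no decomposition can have width below 2. The upper and lower bounds meet at 2, so that is the treewidth.

2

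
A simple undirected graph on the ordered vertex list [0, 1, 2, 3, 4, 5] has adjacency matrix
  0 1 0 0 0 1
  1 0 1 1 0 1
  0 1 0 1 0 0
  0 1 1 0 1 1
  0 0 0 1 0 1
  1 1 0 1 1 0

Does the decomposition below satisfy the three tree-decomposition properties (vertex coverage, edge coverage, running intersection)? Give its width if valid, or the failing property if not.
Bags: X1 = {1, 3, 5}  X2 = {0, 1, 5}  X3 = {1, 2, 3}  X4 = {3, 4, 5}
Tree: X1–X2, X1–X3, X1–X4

Checking the three conditions: (i) the bags cover all of {0, 1, 2, 3, 4, 5}; (ii) for each edge, some bag contains both endpoints; (iii) the bags containing any fixed vertex form a subtree. All hold, so the decomposition is valid with width 3 − 1 = 2.

Yes; width 2.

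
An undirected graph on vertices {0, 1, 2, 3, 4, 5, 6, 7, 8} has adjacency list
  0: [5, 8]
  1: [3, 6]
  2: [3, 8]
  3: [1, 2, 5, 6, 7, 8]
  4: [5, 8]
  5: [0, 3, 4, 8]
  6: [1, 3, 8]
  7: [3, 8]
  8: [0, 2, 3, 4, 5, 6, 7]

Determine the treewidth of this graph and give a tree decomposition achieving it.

Treewidth 2.
Bags: B1 = {2, 3, 8}  B2 = {3, 5, 8}  B3 = {4, 5, 8}  B4 = {3, 6, 8}  B5 = {1, 3, 6}  B6 = {3, 7, 8}  B7 = {0, 5, 8}
Tree: B1–B2, B2–B3, B1–B4, B4–B5, B4–B6, B3–B7

Each bag holds 3 vertices, so the decomposition has width 2, which upper-bounds the treewidth. On the other hand G contains the 3-clique {0, 5, 8}. A clique must lie in a single bag of any decomposition, so no decomposition can have width below 2. Hence tw(G) = 2 exactly.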